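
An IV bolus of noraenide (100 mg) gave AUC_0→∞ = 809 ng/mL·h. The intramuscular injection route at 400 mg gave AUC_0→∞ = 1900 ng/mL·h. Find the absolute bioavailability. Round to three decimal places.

F = 0.587

F = (AUC_ev / D_ev) / (AUC_iv / D_iv)
  = (1900/400) / (809/100)
  = 4.75 / 8.09 = 0.5871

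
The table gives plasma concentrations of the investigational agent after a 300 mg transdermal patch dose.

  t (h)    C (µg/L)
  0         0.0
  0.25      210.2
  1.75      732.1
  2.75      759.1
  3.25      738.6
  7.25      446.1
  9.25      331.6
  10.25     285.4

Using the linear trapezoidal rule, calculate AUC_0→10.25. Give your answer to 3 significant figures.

Trapezoidal AUC_0→10.25:
  [0→0.25]: (0.0+210.2)/2 × 0.25 = 26.275
  [0.25→1.75]: (210.2+732.1)/2 × 1.5 = 706.725
  [1.75→2.75]: (732.1+759.1)/2 × 1 = 745.6
  [2.75→3.25]: (759.1+738.6)/2 × 0.5 = 374.425
  [3.25→7.25]: (738.6+446.1)/2 × 4 = 2369.4
  [7.25→9.25]: (446.1+331.6)/2 × 2 = 777.7
  [9.25→10.25]: (331.6+285.4)/2 × 1 = 308.5
  Sum = 5308.625 µg/L·h

AUC = 5310 µg/L·h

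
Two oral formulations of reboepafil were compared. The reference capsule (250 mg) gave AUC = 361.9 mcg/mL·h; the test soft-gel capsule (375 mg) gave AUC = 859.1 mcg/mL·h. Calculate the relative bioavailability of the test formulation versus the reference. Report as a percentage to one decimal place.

F_rel = 158.3%

F_rel = (AUC_test/D_test) / (AUC_ref/D_ref)
      = (859.1/375) / (361.9/250)
      = 2.29093 / 1.4476 = 1.5826 = 158.26%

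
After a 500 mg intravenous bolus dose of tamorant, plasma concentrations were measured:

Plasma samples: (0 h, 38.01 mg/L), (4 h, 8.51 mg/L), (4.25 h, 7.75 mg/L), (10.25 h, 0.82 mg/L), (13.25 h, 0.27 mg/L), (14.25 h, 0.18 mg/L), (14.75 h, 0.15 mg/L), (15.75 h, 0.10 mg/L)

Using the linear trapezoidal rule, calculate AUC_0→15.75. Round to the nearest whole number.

Trapezoidal AUC_0→15.75:
  [0→4]: (38.01+8.51)/2 × 4 = 93.04
  [4→4.25]: (8.51+7.75)/2 × 0.25 = 2.0325
  [4.25→10.25]: (7.75+0.82)/2 × 6 = 25.71
  [10.25→13.25]: (0.82+0.27)/2 × 3 = 1.635
  [13.25→14.25]: (0.27+0.18)/2 × 1 = 0.225
  [14.25→14.75]: (0.18+0.15)/2 × 0.5 = 0.0825
  [14.75→15.75]: (0.15+0.10)/2 × 1 = 0.125
  Sum = 122.85 mg/L·h

AUC = 123 mg/L·h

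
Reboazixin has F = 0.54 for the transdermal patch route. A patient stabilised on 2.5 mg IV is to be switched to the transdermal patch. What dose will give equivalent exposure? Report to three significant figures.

For equal systemic exposure: F × D_ev = D_iv
D_ev = D_iv / F = 2.5 / 0.54 = 4.62963 mg

D_transdermal = 4.63 mg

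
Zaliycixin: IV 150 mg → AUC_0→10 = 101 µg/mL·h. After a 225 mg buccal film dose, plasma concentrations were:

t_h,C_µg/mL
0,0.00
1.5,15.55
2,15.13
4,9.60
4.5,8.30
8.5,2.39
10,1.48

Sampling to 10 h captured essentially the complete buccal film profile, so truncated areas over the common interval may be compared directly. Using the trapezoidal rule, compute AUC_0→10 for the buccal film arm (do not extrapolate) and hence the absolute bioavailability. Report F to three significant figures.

F = 0.481

Trapezoidal AUC_0→10 (buccal film):
  [0→1.5]: (0.00+15.55)/2 × 1.5 = 11.6625
  [1.5→2]: (15.55+15.13)/2 × 0.5 = 7.67
  [2→4]: (15.13+9.60)/2 × 2 = 24.73
  [4→4.5]: (9.60+8.30)/2 × 0.5 = 4.475
  [4.5→8.5]: (8.30+2.39)/2 × 4 = 21.38
  [8.5→10]: (2.39+1.48)/2 × 1.5 = 2.9025
  Sum = 72.82 µg/mL·h
F = (AUC_ev/D_ev)/(AUC_iv/D_iv) = (72.82/225)/(101/150) = 0.323644/0.673333 = 0.4807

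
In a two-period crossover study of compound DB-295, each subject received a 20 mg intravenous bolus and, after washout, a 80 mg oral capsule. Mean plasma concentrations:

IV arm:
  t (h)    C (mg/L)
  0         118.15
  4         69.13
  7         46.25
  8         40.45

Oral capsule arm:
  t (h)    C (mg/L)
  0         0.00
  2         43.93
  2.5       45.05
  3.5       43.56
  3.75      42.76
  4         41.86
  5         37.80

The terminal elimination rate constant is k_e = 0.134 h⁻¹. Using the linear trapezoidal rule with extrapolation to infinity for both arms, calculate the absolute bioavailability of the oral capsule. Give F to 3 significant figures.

F = 0.127

Trapezoidal AUC_0→8 (IV):
  [0→4]: (118.15+69.13)/2 × 4 = 374.56
  [4→7]: (69.13+46.25)/2 × 3 = 173.07
  [7→8]: (46.25+40.45)/2 × 1 = 43.35
  Sum = 590.98 mg/L·h
IV tail: 40.45/0.134 = 301.866; AUC_iv,0→∞ = 590.98 + 301.866 = 892.846 mg/L·h
Trapezoidal AUC_0→5 (oral capsule):
  [0→2]: (0.00+43.93)/2 × 2 = 43.93
  [2→2.5]: (43.93+45.05)/2 × 0.5 = 22.245
  [2.5→3.5]: (45.05+43.56)/2 × 1 = 44.305
  [3.5→3.75]: (43.56+42.76)/2 × 0.25 = 10.79
  [3.75→4]: (42.76+41.86)/2 × 0.25 = 10.5775
  [4→5]: (41.86+37.80)/2 × 1 = 39.83
  Sum = 171.6775 mg/L·h
oral capsule tail: 37.80/0.134 = 282.090; AUC_ev,0→∞ = 171.6775 + 282.090 = 453.7675 mg/L·h
F = (AUC_ev/D_ev)/(AUC_iv/D_iv) = (453.7675/80)/(892.846/20) = 5.67209/44.6423 = 0.1271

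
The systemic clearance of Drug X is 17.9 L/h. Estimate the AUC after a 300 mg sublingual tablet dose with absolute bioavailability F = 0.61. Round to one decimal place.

AUC_0→∞ = F × Dose / CL
        = 0.61 × 300 / 17.9 = 10.2235 mg/L·h

AUC = 10.2 mg/L·h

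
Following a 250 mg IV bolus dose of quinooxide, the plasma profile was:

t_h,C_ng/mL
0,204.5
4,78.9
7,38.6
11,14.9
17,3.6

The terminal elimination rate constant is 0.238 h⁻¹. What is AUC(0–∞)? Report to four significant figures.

Trapezoidal AUC_0→17:
  [0→4]: (204.5+78.9)/2 × 4 = 566.8
  [4→7]: (78.9+38.6)/2 × 3 = 176.25
  [7→11]: (38.6+14.9)/2 × 4 = 107.0
  [11→17]: (14.9+3.6)/2 × 6 = 55.5
  Sum = 905.55 ng/mL·h
Extrapolated tail: C_last / k_e = 3.6 / 0.238 = 15.126
AUC_0→∞ = 905.55 + 15.126 = 920.676 ng/mL·h

AUC = 920.7 ng/mL·h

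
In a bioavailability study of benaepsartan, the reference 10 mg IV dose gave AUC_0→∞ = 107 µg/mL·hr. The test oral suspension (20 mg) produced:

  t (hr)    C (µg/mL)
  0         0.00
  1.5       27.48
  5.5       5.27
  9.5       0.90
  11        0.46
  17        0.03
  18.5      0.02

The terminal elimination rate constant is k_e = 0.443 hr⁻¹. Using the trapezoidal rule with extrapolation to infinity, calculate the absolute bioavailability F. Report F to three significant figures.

F = 0.472

Trapezoidal AUC_0→18.5 (oral suspension):
  [0→1.5]: (0.00+27.48)/2 × 1.5 = 20.61
  [1.5→5.5]: (27.48+5.27)/2 × 4 = 65.5
  [5.5→9.5]: (5.27+0.90)/2 × 4 = 12.34
  [9.5→11]: (0.90+0.46)/2 × 1.5 = 1.02
  [11→17]: (0.46+0.03)/2 × 6 = 1.47
  [17→18.5]: (0.03+0.02)/2 × 1.5 = 0.0375
  Sum = 100.9775 µg/mL·hr
Tail: C_last/k_e = 0.02/0.443 = 0.045
AUC_0→∞ (oral suspension) = 100.9775 + 0.045 = 101.0225 µg/mL·hr
F = (AUC_ev/D_ev)/(AUC_iv/D_iv) = (101.0225/20)/(107/10) = 5.051125/10.7 = 0.4721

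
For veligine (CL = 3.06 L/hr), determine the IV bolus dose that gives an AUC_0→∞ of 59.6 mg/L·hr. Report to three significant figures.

Dose = 182 mg

Dose_iv = CL × AUC_0→∞
     = 3.06 × 59.6 = 182.376 mg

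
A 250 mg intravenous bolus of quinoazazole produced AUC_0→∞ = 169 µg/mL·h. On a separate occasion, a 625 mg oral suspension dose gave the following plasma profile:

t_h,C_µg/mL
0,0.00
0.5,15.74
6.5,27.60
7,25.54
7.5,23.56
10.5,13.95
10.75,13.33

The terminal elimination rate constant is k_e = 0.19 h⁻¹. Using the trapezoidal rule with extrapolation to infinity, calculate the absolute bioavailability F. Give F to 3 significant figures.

Trapezoidal AUC_0→10.75 (oral suspension):
  [0→0.5]: (0.00+15.74)/2 × 0.5 = 3.935
  [0.5→6.5]: (15.74+27.60)/2 × 6 = 130.02
  [6.5→7]: (27.60+25.54)/2 × 0.5 = 13.285
  [7→7.5]: (25.54+23.56)/2 × 0.5 = 12.275
  [7.5→10.5]: (23.56+13.95)/2 × 3 = 56.265
  [10.5→10.75]: (13.95+13.33)/2 × 0.25 = 3.41
  Sum = 219.19 µg/mL·h
Tail: C_last/k_e = 13.33/0.19 = 70.158
AUC_0→∞ (oral suspension) = 219.19 + 70.158 = 289.348 µg/mL·h
F = (AUC_ev/D_ev)/(AUC_iv/D_iv) = (289.348/625)/(169/250) = 0.4629568/0.676 = 0.6848

F = 0.685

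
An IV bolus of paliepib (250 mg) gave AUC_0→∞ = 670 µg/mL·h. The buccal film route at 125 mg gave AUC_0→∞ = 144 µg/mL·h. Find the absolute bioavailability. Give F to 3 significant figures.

F = 0.430

F = (AUC_ev / D_ev) / (AUC_iv / D_iv)
  = (144/125) / (670/250)
  = 1.152 / 2.68 = 0.4299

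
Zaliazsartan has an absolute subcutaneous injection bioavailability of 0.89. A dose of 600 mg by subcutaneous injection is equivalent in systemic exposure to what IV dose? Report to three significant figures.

D_iv = 534 mg

Systemic exposure from an extravascular dose = F × D_ev, so the equivalent IV dose is F × D_ev.
D_iv = F × D_ev = 0.89 × 600 = 534 mg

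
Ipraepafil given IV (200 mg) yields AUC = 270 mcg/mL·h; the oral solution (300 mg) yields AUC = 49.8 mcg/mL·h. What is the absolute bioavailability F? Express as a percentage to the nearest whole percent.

F = (AUC_ev / D_ev) / (AUC_iv / D_iv)
  = (49.8/300) / (270/200)
  = 0.166 / 1.35 = 0.1230
  = 12.30%

F = 12%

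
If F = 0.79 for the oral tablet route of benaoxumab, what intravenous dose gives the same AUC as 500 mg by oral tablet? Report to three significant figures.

D_iv = 395 mg

Systemic exposure from an extravascular dose = F × D_ev, so the equivalent IV dose is F × D_ev.
D_iv = F × D_ev = 0.79 × 500 = 395 mg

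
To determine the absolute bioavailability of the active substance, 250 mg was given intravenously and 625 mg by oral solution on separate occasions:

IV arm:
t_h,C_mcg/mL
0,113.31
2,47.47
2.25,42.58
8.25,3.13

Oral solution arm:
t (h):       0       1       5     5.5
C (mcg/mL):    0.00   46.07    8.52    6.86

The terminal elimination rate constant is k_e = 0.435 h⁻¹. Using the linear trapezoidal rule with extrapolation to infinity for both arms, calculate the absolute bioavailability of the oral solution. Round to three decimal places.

Trapezoidal AUC_0→8.25 (IV):
  [0→2]: (113.31+47.47)/2 × 2 = 160.78
  [2→2.25]: (47.47+42.58)/2 × 0.25 = 11.25625
  [2.25→8.25]: (42.58+3.13)/2 × 6 = 137.13
  Sum = 309.16625 mcg/mL·h
IV tail: 3.13/0.435 = 7.195; AUC_iv,0→∞ = 309.16625 + 7.195 = 316.36125 mcg/mL·h
Trapezoidal AUC_0→5.5 (oral solution):
  [0→1]: (0.00+46.07)/2 × 1 = 23.035
  [1→5]: (46.07+8.52)/2 × 4 = 109.18
  [5→5.5]: (8.52+6.86)/2 × 0.5 = 3.845
  Sum = 136.06 mcg/mL·h
oral solution tail: 6.86/0.435 = 15.770; AUC_ev,0→∞ = 136.06 + 15.770 = 151.83 mcg/mL·h
F = (AUC_ev/D_ev)/(AUC_iv/D_iv) = (151.83/625)/(316.36125/250) = 0.242928/1.265445 = 0.1920

F = 0.192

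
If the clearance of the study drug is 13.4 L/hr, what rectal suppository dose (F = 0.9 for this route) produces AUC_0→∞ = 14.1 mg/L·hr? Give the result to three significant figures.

Dose = CL × AUC_0→∞ / F
     = 13.4 × 14.1 / 0.9 = 209.933 mg

Dose = 210 mg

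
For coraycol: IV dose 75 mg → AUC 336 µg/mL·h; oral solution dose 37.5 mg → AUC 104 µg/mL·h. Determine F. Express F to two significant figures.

F = 0.62

F = (AUC_ev / D_ev) / (AUC_iv / D_iv)
  = (104/37.5) / (336/75)
  = 2.77333 / 4.48 = 0.6190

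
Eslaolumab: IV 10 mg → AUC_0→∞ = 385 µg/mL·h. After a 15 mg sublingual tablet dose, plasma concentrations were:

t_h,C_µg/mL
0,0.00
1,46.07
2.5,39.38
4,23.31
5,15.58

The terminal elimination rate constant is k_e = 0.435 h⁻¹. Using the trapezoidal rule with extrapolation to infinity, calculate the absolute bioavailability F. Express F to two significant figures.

F = 0.33

Trapezoidal AUC_0→5 (sublingual tablet):
  [0→1]: (0.00+46.07)/2 × 1 = 23.035
  [1→2.5]: (46.07+39.38)/2 × 1.5 = 64.0875
  [2.5→4]: (39.38+23.31)/2 × 1.5 = 47.0175
  [4→5]: (23.31+15.58)/2 × 1 = 19.445
  Sum = 153.585 µg/mL·h
Tail: C_last/k_e = 15.58/0.435 = 35.816
AUC_0→∞ (sublingual tablet) = 153.585 + 35.816 = 189.401 µg/mL·h
F = (AUC_ev/D_ev)/(AUC_iv/D_iv) = (189.401/15)/(385/10) = 12.6267/38.5 = 0.3280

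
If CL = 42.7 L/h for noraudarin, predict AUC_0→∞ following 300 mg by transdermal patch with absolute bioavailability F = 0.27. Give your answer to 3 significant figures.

AUC = 1.90 mg/L·h

AUC_0→∞ = F × Dose / CL
        = 0.27 × 300 / 42.7 = 1.89696 mg/L·h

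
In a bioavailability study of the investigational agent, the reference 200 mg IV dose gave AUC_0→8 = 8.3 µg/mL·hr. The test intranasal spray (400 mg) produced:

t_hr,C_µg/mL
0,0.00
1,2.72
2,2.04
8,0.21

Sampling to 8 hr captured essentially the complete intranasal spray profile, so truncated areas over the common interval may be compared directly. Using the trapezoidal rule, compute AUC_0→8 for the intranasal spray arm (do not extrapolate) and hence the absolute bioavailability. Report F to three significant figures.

F = 0.632

Trapezoidal AUC_0→8 (intranasal spray):
  [0→1]: (0.00+2.72)/2 × 1 = 1.36
  [1→2]: (2.72+2.04)/2 × 1 = 2.38
  [2→8]: (2.04+0.21)/2 × 6 = 6.75
  Sum = 10.49 µg/mL·hr
F = (AUC_ev/D_ev)/(AUC_iv/D_iv) = (10.49/400)/(8.3/200) = 0.026225/0.0415 = 0.6319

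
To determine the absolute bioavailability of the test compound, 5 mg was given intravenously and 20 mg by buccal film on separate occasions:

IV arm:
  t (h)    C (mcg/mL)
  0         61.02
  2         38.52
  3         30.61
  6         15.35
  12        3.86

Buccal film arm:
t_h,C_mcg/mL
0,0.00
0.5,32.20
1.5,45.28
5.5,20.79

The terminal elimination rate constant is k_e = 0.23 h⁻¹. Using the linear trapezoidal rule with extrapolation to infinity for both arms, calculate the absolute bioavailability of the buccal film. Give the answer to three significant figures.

F = 0.243

Trapezoidal AUC_0→12 (IV):
  [0→2]: (61.02+38.52)/2 × 2 = 99.54
  [2→3]: (38.52+30.61)/2 × 1 = 34.565
  [3→6]: (30.61+15.35)/2 × 3 = 68.94
  [6→12]: (15.35+3.86)/2 × 6 = 57.63
  Sum = 260.675 mcg/mL·h
IV tail: 3.86/0.23 = 16.783; AUC_iv,0→∞ = 260.675 + 16.783 = 277.458 mcg/mL·h
Trapezoidal AUC_0→5.5 (buccal film):
  [0→0.5]: (0.00+32.20)/2 × 0.5 = 8.05
  [0.5→1.5]: (32.20+45.28)/2 × 1 = 38.74
  [1.5→5.5]: (45.28+20.79)/2 × 4 = 132.14
  Sum = 178.93 mcg/mL·h
buccal film tail: 20.79/0.23 = 90.391; AUC_ev,0→∞ = 178.93 + 90.391 = 269.321 mcg/mL·h
F = (AUC_ev/D_ev)/(AUC_iv/D_iv) = (269.321/20)/(277.458/5) = 13.46605/55.4916 = 0.2427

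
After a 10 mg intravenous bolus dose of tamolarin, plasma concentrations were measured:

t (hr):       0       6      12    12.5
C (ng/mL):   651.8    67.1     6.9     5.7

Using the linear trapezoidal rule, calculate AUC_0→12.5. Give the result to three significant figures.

AUC = 2380 ng/mL·hr

Trapezoidal AUC_0→12.5:
  [0→6]: (651.8+67.1)/2 × 6 = 2156.7
  [6→12]: (67.1+6.9)/2 × 6 = 222.0
  [12→12.5]: (6.9+5.7)/2 × 0.5 = 3.15
  Sum = 2381.85 ng/mL·hr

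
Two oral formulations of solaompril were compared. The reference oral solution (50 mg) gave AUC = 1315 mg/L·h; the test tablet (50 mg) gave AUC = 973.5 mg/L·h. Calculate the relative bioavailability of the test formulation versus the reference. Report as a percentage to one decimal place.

F_rel = 74.0%

F_rel = (AUC_test/D_test) / (AUC_ref/D_ref)
      = (973.5/50) / (1315/50)
      = 19.47 / 26.3 = 0.7403 = 74.03%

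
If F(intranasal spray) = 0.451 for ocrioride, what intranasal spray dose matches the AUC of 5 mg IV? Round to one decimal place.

For equal systemic exposure: F × D_ev = D_iv
D_ev = D_iv / F = 5 / 0.451 = 11.0865 mg

D_intranasal = 11.1 mg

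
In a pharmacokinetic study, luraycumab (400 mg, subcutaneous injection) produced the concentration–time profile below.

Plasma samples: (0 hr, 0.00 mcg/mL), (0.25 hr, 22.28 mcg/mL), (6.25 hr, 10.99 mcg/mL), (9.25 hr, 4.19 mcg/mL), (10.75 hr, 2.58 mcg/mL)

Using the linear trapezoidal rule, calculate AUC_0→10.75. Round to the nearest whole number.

AUC = 130 mcg/mL·hr

Trapezoidal AUC_0→10.75:
  [0→0.25]: (0.00+22.28)/2 × 0.25 = 2.785
  [0.25→6.25]: (22.28+10.99)/2 × 6 = 99.81
  [6.25→9.25]: (10.99+4.19)/2 × 3 = 22.77
  [9.25→10.75]: (4.19+2.58)/2 × 1.5 = 5.0775
  Sum = 130.4425 mcg/mL·hr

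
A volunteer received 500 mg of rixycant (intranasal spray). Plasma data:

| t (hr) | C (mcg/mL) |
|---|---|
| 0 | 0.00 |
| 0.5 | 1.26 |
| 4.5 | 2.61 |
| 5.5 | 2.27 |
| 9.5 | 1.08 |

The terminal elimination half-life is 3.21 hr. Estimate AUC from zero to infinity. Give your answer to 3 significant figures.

Trapezoidal AUC_0→9.5:
  [0→0.5]: (0.00+1.26)/2 × 0.5 = 0.315
  [0.5→4.5]: (1.26+2.61)/2 × 4 = 7.74
  [4.5→5.5]: (2.61+2.27)/2 × 1 = 2.44
  [5.5→9.5]: (2.27+1.08)/2 × 4 = 6.7
  Sum = 17.195 mcg/mL·hr
k_e = ln2 / t½ = 0.693147 / 3.21 = 0.2159 hr^-1
Extrapolated tail: C_last / k_e = 1.08 / 0.2159 = 5.002
AUC_0→∞ = 17.195 + 5.002 = 22.197 mcg/mL·hr

AUC = 22.2 mcg/mL·hr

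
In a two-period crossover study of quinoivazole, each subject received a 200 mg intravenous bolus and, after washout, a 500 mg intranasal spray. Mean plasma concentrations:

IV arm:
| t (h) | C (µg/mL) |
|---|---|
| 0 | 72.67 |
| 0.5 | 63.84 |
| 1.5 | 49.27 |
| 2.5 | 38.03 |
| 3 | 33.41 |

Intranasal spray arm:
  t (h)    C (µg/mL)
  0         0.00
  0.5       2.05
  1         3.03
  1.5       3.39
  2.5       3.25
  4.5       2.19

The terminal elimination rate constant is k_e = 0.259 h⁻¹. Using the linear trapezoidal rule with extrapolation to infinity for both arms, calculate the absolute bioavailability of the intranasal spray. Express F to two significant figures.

Trapezoidal AUC_0→3 (IV):
  [0→0.5]: (72.67+63.84)/2 × 0.5 = 34.1275
  [0.5→1.5]: (63.84+49.27)/2 × 1 = 56.555
  [1.5→2.5]: (49.27+38.03)/2 × 1 = 43.65
  [2.5→3]: (38.03+33.41)/2 × 0.5 = 17.86
  Sum = 152.1925 µg/mL·h
IV tail: 33.41/0.259 = 128.996; AUC_iv,0→∞ = 152.1925 + 128.996 = 281.1885 µg/mL·h
Trapezoidal AUC_0→4.5 (intranasal spray):
  [0→0.5]: (0.00+2.05)/2 × 0.5 = 0.5125
  [0.5→1]: (2.05+3.03)/2 × 0.5 = 1.27
  [1→1.5]: (3.03+3.39)/2 × 0.5 = 1.605
  [1.5→2.5]: (3.39+3.25)/2 × 1 = 3.32
  [2.5→4.5]: (3.25+2.19)/2 × 2 = 5.44
  Sum = 12.1475 µg/mL·h
intranasal spray tail: 2.19/0.259 = 8.456; AUC_ev,0→∞ = 12.1475 + 8.456 = 20.6035 µg/mL·h
F = (AUC_ev/D_ev)/(AUC_iv/D_iv) = (20.6035/500)/(281.1885/200) = 0.041207/1.4059425 = 0.0293

F = 0.029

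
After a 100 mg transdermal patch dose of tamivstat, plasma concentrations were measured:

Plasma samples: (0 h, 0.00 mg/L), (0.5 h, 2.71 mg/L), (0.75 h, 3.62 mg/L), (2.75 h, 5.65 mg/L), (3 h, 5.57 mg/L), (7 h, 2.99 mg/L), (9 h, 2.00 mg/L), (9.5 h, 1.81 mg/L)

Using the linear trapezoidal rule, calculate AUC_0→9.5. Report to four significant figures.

Trapezoidal AUC_0→9.5:
  [0→0.5]: (0.00+2.71)/2 × 0.5 = 0.6775
  [0.5→0.75]: (2.71+3.62)/2 × 0.25 = 0.79125
  [0.75→2.75]: (3.62+5.65)/2 × 2 = 9.27
  [2.75→3]: (5.65+5.57)/2 × 0.25 = 1.4025
  [3→7]: (5.57+2.99)/2 × 4 = 17.12
  [7→9]: (2.99+2.00)/2 × 2 = 4.99
  [9→9.5]: (2.00+1.81)/2 × 0.5 = 0.9525
  Sum = 35.20375 mg/L·h

AUC = 35.20 mg/L·h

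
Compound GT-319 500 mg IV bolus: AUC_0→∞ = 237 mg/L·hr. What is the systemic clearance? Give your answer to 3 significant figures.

CL = 2.11 L/hr

CL = Dose_iv / AUC_0→∞
   = 500 / 237 = 2.1097 L/hr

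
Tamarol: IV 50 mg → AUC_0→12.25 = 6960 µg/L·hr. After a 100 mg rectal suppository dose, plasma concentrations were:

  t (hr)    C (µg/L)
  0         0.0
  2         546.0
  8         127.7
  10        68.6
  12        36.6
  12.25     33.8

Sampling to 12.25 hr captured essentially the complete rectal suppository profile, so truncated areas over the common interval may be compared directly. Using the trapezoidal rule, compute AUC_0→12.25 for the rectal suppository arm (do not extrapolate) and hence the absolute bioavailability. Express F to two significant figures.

Trapezoidal AUC_0→12.25 (rectal suppository):
  [0→2]: (0.0+546.0)/2 × 2 = 546.0
  [2→8]: (546.0+127.7)/2 × 6 = 2021.1
  [8→10]: (127.7+68.6)/2 × 2 = 196.3
  [10→12]: (68.6+36.6)/2 × 2 = 105.2
  [12→12.25]: (36.6+33.8)/2 × 0.25 = 8.8
  Sum = 2877.4 µg/L·hr
F = (AUC_ev/D_ev)/(AUC_iv/D_iv) = (2877.4/100)/(6960/50) = 28.774/139.2 = 0.2067

F = 0.21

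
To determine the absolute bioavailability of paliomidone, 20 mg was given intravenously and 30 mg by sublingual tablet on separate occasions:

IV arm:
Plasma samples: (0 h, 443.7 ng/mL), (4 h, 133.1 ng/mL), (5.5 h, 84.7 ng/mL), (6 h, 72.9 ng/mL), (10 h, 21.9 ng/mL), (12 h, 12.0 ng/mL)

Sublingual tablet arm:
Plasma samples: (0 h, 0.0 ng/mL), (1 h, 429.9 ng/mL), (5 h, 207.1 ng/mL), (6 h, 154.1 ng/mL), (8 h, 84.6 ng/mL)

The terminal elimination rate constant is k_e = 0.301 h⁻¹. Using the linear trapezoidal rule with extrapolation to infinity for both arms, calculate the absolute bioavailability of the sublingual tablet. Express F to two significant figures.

F = 0.90

Trapezoidal AUC_0→12 (IV):
  [0→4]: (443.7+133.1)/2 × 4 = 1153.6
  [4→5.5]: (133.1+84.7)/2 × 1.5 = 163.35
  [5.5→6]: (84.7+72.9)/2 × 0.5 = 39.4
  [6→10]: (72.9+21.9)/2 × 4 = 189.6
  [10→12]: (21.9+12.0)/2 × 2 = 33.9
  Sum = 1579.85 ng/mL·h
IV tail: 12.0/0.301 = 39.867; AUC_iv,0→∞ = 1579.85 + 39.867 = 1619.717 ng/mL·h
Trapezoidal AUC_0→8 (sublingual tablet):
  [0→1]: (0.0+429.9)/2 × 1 = 214.95
  [1→5]: (429.9+207.1)/2 × 4 = 1274.0
  [5→6]: (207.1+154.1)/2 × 1 = 180.6
  [6→8]: (154.1+84.6)/2 × 2 = 238.7
  Sum = 1908.25 ng/mL·h
sublingual tablet tail: 84.6/0.301 = 281.063; AUC_ev,0→∞ = 1908.25 + 281.063 = 2189.313 ng/mL·h
F = (AUC_ev/D_ev)/(AUC_iv/D_iv) = (2189.313/30)/(1619.717/20) = 72.9771/80.98585 = 0.9011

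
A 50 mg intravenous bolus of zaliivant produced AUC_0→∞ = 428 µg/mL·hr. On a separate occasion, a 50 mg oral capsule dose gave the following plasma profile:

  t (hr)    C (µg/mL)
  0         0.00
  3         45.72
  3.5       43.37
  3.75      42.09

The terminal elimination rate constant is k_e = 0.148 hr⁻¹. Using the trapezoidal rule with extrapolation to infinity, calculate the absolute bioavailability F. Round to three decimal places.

F = 0.902

Trapezoidal AUC_0→3.75 (oral capsule):
  [0→3]: (0.00+45.72)/2 × 3 = 68.58
  [3→3.5]: (45.72+43.37)/2 × 0.5 = 22.2725
  [3.5→3.75]: (43.37+42.09)/2 × 0.25 = 10.6825
  Sum = 101.535 µg/mL·hr
Tail: C_last/k_e = 42.09/0.148 = 284.392
AUC_0→∞ (oral capsule) = 101.535 + 284.392 = 385.927 µg/mL·hr
F = (AUC_ev/D_ev)/(AUC_iv/D_iv) = (385.927/50)/(428/50) = 7.71854/8.56 = 0.9017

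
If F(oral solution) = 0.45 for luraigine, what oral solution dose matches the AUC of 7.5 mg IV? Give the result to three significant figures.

For equal systemic exposure: F × D_ev = D_iv
D_ev = D_iv / F = 7.5 / 0.45 = 16.6667 mg

D_oral = 16.7 mg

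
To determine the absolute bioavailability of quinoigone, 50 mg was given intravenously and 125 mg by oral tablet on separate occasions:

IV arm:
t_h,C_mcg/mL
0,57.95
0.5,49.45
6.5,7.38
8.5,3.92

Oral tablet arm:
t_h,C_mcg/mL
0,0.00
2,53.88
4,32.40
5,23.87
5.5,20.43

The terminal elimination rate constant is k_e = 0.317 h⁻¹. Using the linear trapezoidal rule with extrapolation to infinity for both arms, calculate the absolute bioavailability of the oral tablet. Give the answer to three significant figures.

Trapezoidal AUC_0→8.5 (IV):
  [0→0.5]: (57.95+49.45)/2 × 0.5 = 26.85
  [0.5→6.5]: (49.45+7.38)/2 × 6 = 170.49
  [6.5→8.5]: (7.38+3.92)/2 × 2 = 11.3
  Sum = 208.64 mcg/mL·h
IV tail: 3.92/0.317 = 12.366; AUC_iv,0→∞ = 208.64 + 12.366 = 221.006 mcg/mL·h
Trapezoidal AUC_0→5.5 (oral tablet):
  [0→2]: (0.00+53.88)/2 × 2 = 53.88
  [2→4]: (53.88+32.40)/2 × 2 = 86.28
  [4→5]: (32.40+23.87)/2 × 1 = 28.135
  [5→5.5]: (23.87+20.43)/2 × 0.5 = 11.075
  Sum = 179.37 mcg/mL·h
oral tablet tail: 20.43/0.317 = 64.448; AUC_ev,0→∞ = 179.37 + 64.448 = 243.818 mcg/mL·h
F = (AUC_ev/D_ev)/(AUC_iv/D_iv) = (243.818/125)/(221.006/50) = 1.950544/4.42012 = 0.4413

F = 0.441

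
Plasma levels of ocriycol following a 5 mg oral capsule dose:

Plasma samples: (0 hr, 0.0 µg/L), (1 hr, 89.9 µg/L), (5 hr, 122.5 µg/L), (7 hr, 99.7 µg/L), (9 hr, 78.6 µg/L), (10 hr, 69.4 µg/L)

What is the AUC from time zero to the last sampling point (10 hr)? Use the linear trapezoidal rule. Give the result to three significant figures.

Trapezoidal AUC_0→10:
  [0→1]: (0.0+89.9)/2 × 1 = 44.95
  [1→5]: (89.9+122.5)/2 × 4 = 424.8
  [5→7]: (122.5+99.7)/2 × 2 = 222.2
  [7→9]: (99.7+78.6)/2 × 2 = 178.3
  [9→10]: (78.6+69.4)/2 × 1 = 74.0
  Sum = 944.25 µg/L·hr

AUC = 944 µg/L·hr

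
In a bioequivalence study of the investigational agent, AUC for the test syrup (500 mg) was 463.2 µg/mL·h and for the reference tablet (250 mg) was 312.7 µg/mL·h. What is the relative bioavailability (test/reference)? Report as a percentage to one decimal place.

F_rel = (AUC_test/D_test) / (AUC_ref/D_ref)
      = (463.2/500) / (312.7/250)
      = 0.9264 / 1.2508 = 0.7406 = 74.06%

F_rel = 74.1%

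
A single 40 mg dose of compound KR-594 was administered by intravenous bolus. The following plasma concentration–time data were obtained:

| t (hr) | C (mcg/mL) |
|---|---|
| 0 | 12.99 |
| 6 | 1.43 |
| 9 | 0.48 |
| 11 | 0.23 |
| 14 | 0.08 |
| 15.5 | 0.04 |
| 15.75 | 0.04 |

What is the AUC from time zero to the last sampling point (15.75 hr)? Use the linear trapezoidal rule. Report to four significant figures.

Trapezoidal AUC_0→15.75:
  [0→6]: (12.99+1.43)/2 × 6 = 43.26
  [6→9]: (1.43+0.48)/2 × 3 = 2.865
  [9→11]: (0.48+0.23)/2 × 2 = 0.71
  [11→14]: (0.23+0.08)/2 × 3 = 0.465
  [14→15.5]: (0.08+0.04)/2 × 1.5 = 0.09
  [15.5→15.75]: (0.04+0.04)/2 × 0.25 = 0.01
  Sum = 47.4 mcg/mL·hr

AUC = 47.40 mcg/mL·hr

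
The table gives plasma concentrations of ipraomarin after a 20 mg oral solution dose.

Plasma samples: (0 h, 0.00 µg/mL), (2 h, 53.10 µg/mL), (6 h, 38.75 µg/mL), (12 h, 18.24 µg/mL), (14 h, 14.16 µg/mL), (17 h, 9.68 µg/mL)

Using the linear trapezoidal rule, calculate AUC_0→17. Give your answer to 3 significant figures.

Trapezoidal AUC_0→17:
  [0→2]: (0.00+53.10)/2 × 2 = 53.1
  [2→6]: (53.10+38.75)/2 × 4 = 183.7
  [6→12]: (38.75+18.24)/2 × 6 = 170.97
  [12→14]: (18.24+14.16)/2 × 2 = 32.4
  [14→17]: (14.16+9.68)/2 × 3 = 35.76
  Sum = 475.93 µg/mL·h

AUC = 476 µg/mL·h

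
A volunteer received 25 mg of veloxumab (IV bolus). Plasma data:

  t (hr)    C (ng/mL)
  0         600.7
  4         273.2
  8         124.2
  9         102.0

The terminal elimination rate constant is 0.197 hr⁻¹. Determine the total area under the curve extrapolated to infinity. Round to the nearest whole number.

AUC = 3173 ng/mL·hr

Trapezoidal AUC_0→9:
  [0→4]: (600.7+273.2)/2 × 4 = 1747.8
  [4→8]: (273.2+124.2)/2 × 4 = 794.8
  [8→9]: (124.2+102.0)/2 × 1 = 113.1
  Sum = 2655.7 ng/mL·hr
Extrapolated tail: C_last / k_e = 102.0 / 0.197 = 517.766
AUC_0→∞ = 2655.7 + 517.766 = 3173.466 ng/mL·hr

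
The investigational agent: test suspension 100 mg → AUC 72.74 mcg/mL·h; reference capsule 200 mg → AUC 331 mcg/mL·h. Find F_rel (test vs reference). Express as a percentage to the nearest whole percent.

F_rel = (AUC_test/D_test) / (AUC_ref/D_ref)
      = (72.74/100) / (331/200)
      = 0.7274 / 1.655 = 0.4395 = 43.95%

F_rel = 44%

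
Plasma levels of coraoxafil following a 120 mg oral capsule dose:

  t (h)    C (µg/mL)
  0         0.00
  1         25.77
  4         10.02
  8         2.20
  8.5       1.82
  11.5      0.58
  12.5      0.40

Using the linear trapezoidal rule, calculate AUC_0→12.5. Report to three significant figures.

AUC = 96.1 µg/mL·h

Trapezoidal AUC_0→12.5:
  [0→1]: (0.00+25.77)/2 × 1 = 12.885
  [1→4]: (25.77+10.02)/2 × 3 = 53.685
  [4→8]: (10.02+2.20)/2 × 4 = 24.44
  [8→8.5]: (2.20+1.82)/2 × 0.5 = 1.005
  [8.5→11.5]: (1.82+0.58)/2 × 3 = 3.6
  [11.5→12.5]: (0.58+0.40)/2 × 1 = 0.49
  Sum = 96.105 µg/mL·h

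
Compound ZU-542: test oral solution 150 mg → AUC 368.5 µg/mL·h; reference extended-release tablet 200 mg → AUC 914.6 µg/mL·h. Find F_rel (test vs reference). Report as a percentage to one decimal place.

F_rel = 53.7%

F_rel = (AUC_test/D_test) / (AUC_ref/D_ref)
      = (368.5/150) / (914.6/200)
      = 2.45667 / 4.573 = 0.5372 = 53.72%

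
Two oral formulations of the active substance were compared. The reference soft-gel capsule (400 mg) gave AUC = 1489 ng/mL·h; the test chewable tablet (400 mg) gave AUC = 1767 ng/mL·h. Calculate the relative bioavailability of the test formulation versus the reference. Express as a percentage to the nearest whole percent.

F_rel = 119%

F_rel = (AUC_test/D_test) / (AUC_ref/D_ref)
      = (1767/400) / (1489/400)
      = 4.4175 / 3.7225 = 1.1867 = 118.67%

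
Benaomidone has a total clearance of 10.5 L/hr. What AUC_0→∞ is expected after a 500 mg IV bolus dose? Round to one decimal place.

AUC_0→∞ = Dose_iv / CL
        = 500 / 10.5 = 47.619 mg/L·hr

AUC = 47.6 mg/L·hr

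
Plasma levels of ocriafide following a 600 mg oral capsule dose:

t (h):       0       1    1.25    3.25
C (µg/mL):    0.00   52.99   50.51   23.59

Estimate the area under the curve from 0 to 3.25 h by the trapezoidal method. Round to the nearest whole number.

AUC = 114 µg/mL·h

Trapezoidal AUC_0→3.25:
  [0→1]: (0.00+52.99)/2 × 1 = 26.495
  [1→1.25]: (52.99+50.51)/2 × 0.25 = 12.9375
  [1.25→3.25]: (50.51+23.59)/2 × 2 = 74.1
  Sum = 113.5325 µg/mL·h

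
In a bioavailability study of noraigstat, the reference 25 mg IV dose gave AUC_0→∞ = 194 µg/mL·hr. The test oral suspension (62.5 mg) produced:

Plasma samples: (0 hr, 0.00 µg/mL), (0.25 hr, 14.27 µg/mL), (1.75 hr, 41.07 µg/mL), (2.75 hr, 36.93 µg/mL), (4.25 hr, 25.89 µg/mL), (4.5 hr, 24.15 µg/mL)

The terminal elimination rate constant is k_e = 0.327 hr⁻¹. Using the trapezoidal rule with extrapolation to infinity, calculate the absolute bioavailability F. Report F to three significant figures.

Trapezoidal AUC_0→4.5 (oral suspension):
  [0→0.25]: (0.00+14.27)/2 × 0.25 = 1.78375
  [0.25→1.75]: (14.27+41.07)/2 × 1.5 = 41.505
  [1.75→2.75]: (41.07+36.93)/2 × 1 = 39.0
  [2.75→4.25]: (36.93+25.89)/2 × 1.5 = 47.115
  [4.25→4.5]: (25.89+24.15)/2 × 0.25 = 6.255
  Sum = 135.65875 µg/mL·hr
Tail: C_last/k_e = 24.15/0.327 = 73.853
AUC_0→∞ (oral suspension) = 135.65875 + 73.853 = 209.51175 µg/mL·hr
F = (AUC_ev/D_ev)/(AUC_iv/D_iv) = (209.51175/62.5)/(194/25) = 3.352188/7.76 = 0.4320

F = 0.432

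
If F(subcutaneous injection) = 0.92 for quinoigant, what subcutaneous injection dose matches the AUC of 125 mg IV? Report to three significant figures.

D_subcutaneous = 136 mg

For equal systemic exposure: F × D_ev = D_iv
D_ev = D_iv / F = 125 / 0.92 = 135.87 mg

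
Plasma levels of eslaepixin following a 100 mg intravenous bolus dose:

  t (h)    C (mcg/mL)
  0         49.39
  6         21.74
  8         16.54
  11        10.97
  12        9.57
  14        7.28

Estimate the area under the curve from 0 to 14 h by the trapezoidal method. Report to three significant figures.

Trapezoidal AUC_0→14:
  [0→6]: (49.39+21.74)/2 × 6 = 213.39
  [6→8]: (21.74+16.54)/2 × 2 = 38.28
  [8→11]: (16.54+10.97)/2 × 3 = 41.265
  [11→12]: (10.97+9.57)/2 × 1 = 10.27
  [12→14]: (9.57+7.28)/2 × 2 = 16.85
  Sum = 320.055 mcg/mL·h

AUC = 320 mcg/mL·h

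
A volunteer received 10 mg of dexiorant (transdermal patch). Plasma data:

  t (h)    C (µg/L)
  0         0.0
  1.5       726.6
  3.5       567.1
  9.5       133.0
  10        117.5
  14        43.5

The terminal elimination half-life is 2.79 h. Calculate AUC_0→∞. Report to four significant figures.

Trapezoidal AUC_0→14:
  [0→1.5]: (0.0+726.6)/2 × 1.5 = 544.95
  [1.5→3.5]: (726.6+567.1)/2 × 2 = 1293.7
  [3.5→9.5]: (567.1+133.0)/2 × 6 = 2100.3
  [9.5→10]: (133.0+117.5)/2 × 0.5 = 62.625
  [10→14]: (117.5+43.5)/2 × 4 = 322.0
  Sum = 4323.575 µg/L·h
k_e = ln2 / t½ = 0.693147 / 2.79 = 0.2484 h^-1
Extrapolated tail: C_last / k_e = 43.5 / 0.2484 = 175.121
AUC_0→∞ = 4323.575 + 175.121 = 4498.696 µg/L·h

AUC = 4499 µg/L·h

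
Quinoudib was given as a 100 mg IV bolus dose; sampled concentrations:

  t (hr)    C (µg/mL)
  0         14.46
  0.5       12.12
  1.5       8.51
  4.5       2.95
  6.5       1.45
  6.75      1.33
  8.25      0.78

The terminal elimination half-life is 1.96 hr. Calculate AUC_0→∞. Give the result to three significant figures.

AUC = 42.7 µg/mL·hr

Trapezoidal AUC_0→8.25:
  [0→0.5]: (14.46+12.12)/2 × 0.5 = 6.645
  [0.5→1.5]: (12.12+8.51)/2 × 1 = 10.315
  [1.5→4.5]: (8.51+2.95)/2 × 3 = 17.19
  [4.5→6.5]: (2.95+1.45)/2 × 2 = 4.4
  [6.5→6.75]: (1.45+1.33)/2 × 0.25 = 0.3475
  [6.75→8.25]: (1.33+0.78)/2 × 1.5 = 1.5825
  Sum = 40.48 µg/mL·hr
k_e = ln2 / t½ = 0.693147 / 1.96 = 0.3536 hr^-1
Extrapolated tail: C_last / k_e = 0.78 / 0.3536 = 2.206
AUC_0→∞ = 40.48 + 2.206 = 42.686 µg/mL·hr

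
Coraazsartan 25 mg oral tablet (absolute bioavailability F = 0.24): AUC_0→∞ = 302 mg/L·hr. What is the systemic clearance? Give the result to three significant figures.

CL = 0.0199 L/hr

CL = F × Dose / AUC_0→∞
   = 0.24 × 25 / 302 = 0.0198675 L/hr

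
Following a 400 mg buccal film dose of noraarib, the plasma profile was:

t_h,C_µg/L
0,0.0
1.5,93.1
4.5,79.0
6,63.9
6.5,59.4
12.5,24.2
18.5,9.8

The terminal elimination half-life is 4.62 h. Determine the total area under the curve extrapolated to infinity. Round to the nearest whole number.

Trapezoidal AUC_0→18.5:
  [0→1.5]: (0.0+93.1)/2 × 1.5 = 69.825
  [1.5→4.5]: (93.1+79.0)/2 × 3 = 258.15
  [4.5→6]: (79.0+63.9)/2 × 1.5 = 107.175
  [6→6.5]: (63.9+59.4)/2 × 0.5 = 30.825
  [6.5→12.5]: (59.4+24.2)/2 × 6 = 250.8
  [12.5→18.5]: (24.2+9.8)/2 × 6 = 102.0
  Sum = 818.775 µg/L·h
k_e = ln2 / t½ = 0.693147 / 4.62 = 0.1500 h^-1
Extrapolated tail: C_last / k_e = 9.8 / 0.15 = 65.333
AUC_0→∞ = 818.775 + 65.333 = 884.108 µg/L·h

AUC = 884 µg/L·h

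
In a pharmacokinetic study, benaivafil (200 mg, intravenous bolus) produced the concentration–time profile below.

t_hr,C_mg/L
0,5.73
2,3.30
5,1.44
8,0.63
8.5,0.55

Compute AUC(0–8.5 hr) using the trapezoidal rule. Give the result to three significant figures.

AUC = 19.5 mg/L·hr

Trapezoidal AUC_0→8.5:
  [0→2]: (5.73+3.30)/2 × 2 = 9.03
  [2→5]: (3.30+1.44)/2 × 3 = 7.11
  [5→8]: (1.44+0.63)/2 × 3 = 3.105
  [8→8.5]: (0.63+0.55)/2 × 0.5 = 0.295
  Sum = 19.54 mg/L·hr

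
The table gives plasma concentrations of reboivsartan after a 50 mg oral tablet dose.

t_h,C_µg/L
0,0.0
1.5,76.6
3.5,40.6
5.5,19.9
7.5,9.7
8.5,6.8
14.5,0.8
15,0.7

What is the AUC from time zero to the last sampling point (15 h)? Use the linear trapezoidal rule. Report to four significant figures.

Trapezoidal AUC_0→15:
  [0→1.5]: (0.0+76.6)/2 × 1.5 = 57.45
  [1.5→3.5]: (76.6+40.6)/2 × 2 = 117.2
  [3.5→5.5]: (40.6+19.9)/2 × 2 = 60.5
  [5.5→7.5]: (19.9+9.7)/2 × 2 = 29.6
  [7.5→8.5]: (9.7+6.8)/2 × 1 = 8.25
  [8.5→14.5]: (6.8+0.8)/2 × 6 = 22.8
  [14.5→15]: (0.8+0.7)/2 × 0.5 = 0.375
  Sum = 296.175 µg/L·h

AUC = 296.2 µg/L·h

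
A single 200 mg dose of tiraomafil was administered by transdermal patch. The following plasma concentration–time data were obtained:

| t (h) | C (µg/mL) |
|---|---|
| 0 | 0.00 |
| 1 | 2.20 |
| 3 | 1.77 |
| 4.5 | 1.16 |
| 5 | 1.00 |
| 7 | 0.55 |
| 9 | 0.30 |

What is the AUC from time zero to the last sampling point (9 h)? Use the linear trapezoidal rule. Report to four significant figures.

AUC = 10.21 µg/mL·h

Trapezoidal AUC_0→9:
  [0→1]: (0.00+2.20)/2 × 1 = 1.1
  [1→3]: (2.20+1.77)/2 × 2 = 3.97
  [3→4.5]: (1.77+1.16)/2 × 1.5 = 2.1975
  [4.5→5]: (1.16+1.00)/2 × 0.5 = 0.54
  [5→7]: (1.00+0.55)/2 × 2 = 1.55
  [7→9]: (0.55+0.30)/2 × 2 = 0.85
  Sum = 10.2075 µg/mL·h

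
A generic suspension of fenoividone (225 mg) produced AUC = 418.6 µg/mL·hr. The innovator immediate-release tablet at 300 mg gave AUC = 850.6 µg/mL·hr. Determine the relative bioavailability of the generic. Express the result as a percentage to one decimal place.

F_rel = (AUC_test/D_test) / (AUC_ref/D_ref)
      = (418.6/225) / (850.6/300)
      = 1.86044 / 2.83533 = 0.6562 = 65.62%

F_rel = 65.6%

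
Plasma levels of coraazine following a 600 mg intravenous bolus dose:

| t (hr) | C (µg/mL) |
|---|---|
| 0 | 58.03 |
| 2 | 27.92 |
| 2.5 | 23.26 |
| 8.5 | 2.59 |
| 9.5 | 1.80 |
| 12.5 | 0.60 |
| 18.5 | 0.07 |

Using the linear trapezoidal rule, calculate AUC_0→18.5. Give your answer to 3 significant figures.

Trapezoidal AUC_0→18.5:
  [0→2]: (58.03+27.92)/2 × 2 = 85.95
  [2→2.5]: (27.92+23.26)/2 × 0.5 = 12.795
  [2.5→8.5]: (23.26+2.59)/2 × 6 = 77.55
  [8.5→9.5]: (2.59+1.80)/2 × 1 = 2.195
  [9.5→12.5]: (1.80+0.60)/2 × 3 = 3.6
  [12.5→18.5]: (0.60+0.07)/2 × 6 = 2.01
  Sum = 184.1 µg/mL·hr

AUC = 184 µg/mL·hr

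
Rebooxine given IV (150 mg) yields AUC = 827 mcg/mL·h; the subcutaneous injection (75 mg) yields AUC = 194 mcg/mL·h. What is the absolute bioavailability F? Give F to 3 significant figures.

F = 0.469

F = (AUC_ev / D_ev) / (AUC_iv / D_iv)
  = (194/75) / (827/150)
  = 2.58667 / 5.51333 = 0.4692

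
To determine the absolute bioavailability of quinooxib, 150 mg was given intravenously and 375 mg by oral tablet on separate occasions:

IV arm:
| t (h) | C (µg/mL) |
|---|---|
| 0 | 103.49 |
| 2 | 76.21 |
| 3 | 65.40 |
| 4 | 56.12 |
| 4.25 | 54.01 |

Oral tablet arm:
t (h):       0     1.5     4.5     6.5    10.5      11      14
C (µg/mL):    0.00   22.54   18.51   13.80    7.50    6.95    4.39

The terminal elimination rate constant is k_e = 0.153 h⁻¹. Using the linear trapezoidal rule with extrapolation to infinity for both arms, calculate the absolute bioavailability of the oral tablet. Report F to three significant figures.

F = 0.120

Trapezoidal AUC_0→4.25 (IV):
  [0→2]: (103.49+76.21)/2 × 2 = 179.7
  [2→3]: (76.21+65.40)/2 × 1 = 70.805
  [3→4]: (65.40+56.12)/2 × 1 = 60.76
  [4→4.25]: (56.12+54.01)/2 × 0.25 = 13.76625
  Sum = 325.03125 µg/mL·h
IV tail: 54.01/0.153 = 353.007; AUC_iv,0→∞ = 325.03125 + 353.007 = 678.03825 µg/mL·h
Trapezoidal AUC_0→14 (oral tablet):
  [0→1.5]: (0.00+22.54)/2 × 1.5 = 16.905
  [1.5→4.5]: (22.54+18.51)/2 × 3 = 61.575
  [4.5→6.5]: (18.51+13.80)/2 × 2 = 32.31
  [6.5→10.5]: (13.80+7.50)/2 × 4 = 42.6
  [10.5→11]: (7.50+6.95)/2 × 0.5 = 3.6125
  [11→14]: (6.95+4.39)/2 × 3 = 17.01
  Sum = 174.0125 µg/mL·h
oral tablet tail: 4.39/0.153 = 28.693; AUC_ev,0→∞ = 174.0125 + 28.693 = 202.7055 µg/mL·h
F = (AUC_ev/D_ev)/(AUC_iv/D_iv) = (202.7055/375)/(678.03825/150) = 0.540548/4.520255 = 0.1196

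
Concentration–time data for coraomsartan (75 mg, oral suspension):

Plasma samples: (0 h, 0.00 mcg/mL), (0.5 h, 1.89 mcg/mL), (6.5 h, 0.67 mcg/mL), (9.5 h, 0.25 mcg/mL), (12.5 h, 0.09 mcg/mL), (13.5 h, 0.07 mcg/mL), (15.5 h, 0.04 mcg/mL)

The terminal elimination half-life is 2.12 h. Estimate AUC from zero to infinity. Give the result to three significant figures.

AUC = 10.4 mcg/mL·h

Trapezoidal AUC_0→15.5:
  [0→0.5]: (0.00+1.89)/2 × 0.5 = 0.4725
  [0.5→6.5]: (1.89+0.67)/2 × 6 = 7.68
  [6.5→9.5]: (0.67+0.25)/2 × 3 = 1.38
  [9.5→12.5]: (0.25+0.09)/2 × 3 = 0.51
  [12.5→13.5]: (0.09+0.07)/2 × 1 = 0.08
  [13.5→15.5]: (0.07+0.04)/2 × 2 = 0.11
  Sum = 10.2325 mcg/mL·h
k_e = ln2 / t½ = 0.693147 / 2.12 = 0.3270 h^-1
Extrapolated tail: C_last / k_e = 0.04 / 0.327 = 0.122
AUC_0→∞ = 10.2325 + 0.122 = 10.3545 mcg/mL·h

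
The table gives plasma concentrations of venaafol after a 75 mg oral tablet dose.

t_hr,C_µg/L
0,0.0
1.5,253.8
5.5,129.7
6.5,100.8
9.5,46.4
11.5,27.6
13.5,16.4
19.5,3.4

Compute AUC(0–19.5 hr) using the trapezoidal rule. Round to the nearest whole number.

AUC = 1471 µg/L·hr

Trapezoidal AUC_0→19.5:
  [0→1.5]: (0.0+253.8)/2 × 1.5 = 190.35
  [1.5→5.5]: (253.8+129.7)/2 × 4 = 767.0
  [5.5→6.5]: (129.7+100.8)/2 × 1 = 115.25
  [6.5→9.5]: (100.8+46.4)/2 × 3 = 220.8
  [9.5→11.5]: (46.4+27.6)/2 × 2 = 74.0
  [11.5→13.5]: (27.6+16.4)/2 × 2 = 44.0
  [13.5→19.5]: (16.4+3.4)/2 × 6 = 59.4
  Sum = 1470.8 µg/L·hr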